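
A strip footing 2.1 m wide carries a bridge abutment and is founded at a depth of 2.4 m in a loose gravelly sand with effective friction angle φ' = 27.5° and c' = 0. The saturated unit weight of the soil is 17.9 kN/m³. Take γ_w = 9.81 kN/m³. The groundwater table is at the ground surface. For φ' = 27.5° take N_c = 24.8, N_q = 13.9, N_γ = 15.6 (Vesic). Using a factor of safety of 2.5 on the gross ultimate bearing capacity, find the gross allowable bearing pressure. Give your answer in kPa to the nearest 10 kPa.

Water table at ground surface, so effective unit weight γ' = 17.9 − 9.81 = 8.09 kN/m³ is used throughout; overburden q = 8.09 × 2.4 = 19.416 kPa; the same γ' applies in the ½γBN_γ term.
Surcharge term q·N_q = 19.416 × 13.9 = 269.88 kPa; self-weight term 0.5·γ·B·N_γ = 0.5 × 8.09 × 2.1 × 15.6 = 132.51 kPa.
q_ult = 269.88 + 132.51 = 402.4 kPa.
q_all = 402.4 / 2.5 = 160.96 kPa.

q_all ≈ 160 kPa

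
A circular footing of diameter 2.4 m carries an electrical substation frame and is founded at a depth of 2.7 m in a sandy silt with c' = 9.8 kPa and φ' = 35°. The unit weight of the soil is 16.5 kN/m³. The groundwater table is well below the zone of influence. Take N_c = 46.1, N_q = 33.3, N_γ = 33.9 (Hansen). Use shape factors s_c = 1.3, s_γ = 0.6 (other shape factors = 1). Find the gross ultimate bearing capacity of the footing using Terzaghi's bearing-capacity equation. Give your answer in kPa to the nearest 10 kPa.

Overburden at base level: q = 16.5 × 2.7 = 44.55 kPa.
Cohesion term c·N_c·s_c = 9.8 × 46.1 × 1.3 = 587.31 kPa; surcharge term q·N_q = 44.55 × 33.3 = 1483.5 kPa; self-weight term 0.5·γ·B·N_γ·s_γ = 0.5 × 16.5 × 2.4 × 33.9 × 0.6 = 402.73 kPa.
q_ult = 587.31 + 1483.5 + 402.73 = 2473.6 kPa.

q_ult ≈ 2470 kPa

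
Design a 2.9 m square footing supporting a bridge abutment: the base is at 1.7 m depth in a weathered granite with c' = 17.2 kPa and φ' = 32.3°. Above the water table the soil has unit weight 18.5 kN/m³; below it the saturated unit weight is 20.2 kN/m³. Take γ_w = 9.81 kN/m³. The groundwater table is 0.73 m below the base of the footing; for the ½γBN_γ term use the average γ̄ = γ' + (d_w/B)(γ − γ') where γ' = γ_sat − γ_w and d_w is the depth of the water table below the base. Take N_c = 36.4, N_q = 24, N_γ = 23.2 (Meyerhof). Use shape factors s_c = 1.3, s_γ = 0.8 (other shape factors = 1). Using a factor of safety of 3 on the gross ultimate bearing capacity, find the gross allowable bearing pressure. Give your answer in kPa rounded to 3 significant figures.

q_all ≈ 634 kPa

Overburden at base level: q = 18.5 × 1.7 = 31.45 kPa.
The water table is 0.73 m below the base (< B = 2.9 m), so the ½γBN_γ term uses γ̄ = γ' + (d_w/B)(γ − γ') = 10.39 + (0.73/2.9)(18.5 − 10.39) = 12.431 kN/m³.
Cohesion term c·N_c·s_c = 17.2 × 36.4 × 1.3 = 813.9 kPa; surcharge term q·N_q = 31.45 × 24 = 754.8 kPa; self-weight term 0.5·γ·B·N_γ·s_γ = 0.5 × 12.431 × 2.9 × 23.2 × 0.8 = 334.56 kPa.
q_ult = 813.9 + 754.8 + 334.56 = 1903.3 kPa.
q_all = 1903.3 / 3 = 634.42 kPa.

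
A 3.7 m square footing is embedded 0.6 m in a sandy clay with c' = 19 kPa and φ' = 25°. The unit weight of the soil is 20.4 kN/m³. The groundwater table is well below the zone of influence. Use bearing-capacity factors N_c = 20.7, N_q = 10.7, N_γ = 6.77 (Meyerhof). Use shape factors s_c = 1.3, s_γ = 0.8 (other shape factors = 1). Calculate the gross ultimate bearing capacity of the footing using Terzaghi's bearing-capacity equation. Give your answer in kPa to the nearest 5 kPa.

Effective surcharge at the founding depth q = γ·D_f = 20.4 × 0.6 = 12.24 kPa.
q_ult = c·N_c·s_c + q·N_q + 0.5·γ·B·N_γ·s_γ
     = 19 × 20.7 × 1.3 + 12.24 × 10.7 + 0.5 × 20.4 × 3.7 × 6.77 × 0.8
     = 511.29 + 130.97 + 204.4 = 846.66 kPa.

q_ult ≈ 845 kPa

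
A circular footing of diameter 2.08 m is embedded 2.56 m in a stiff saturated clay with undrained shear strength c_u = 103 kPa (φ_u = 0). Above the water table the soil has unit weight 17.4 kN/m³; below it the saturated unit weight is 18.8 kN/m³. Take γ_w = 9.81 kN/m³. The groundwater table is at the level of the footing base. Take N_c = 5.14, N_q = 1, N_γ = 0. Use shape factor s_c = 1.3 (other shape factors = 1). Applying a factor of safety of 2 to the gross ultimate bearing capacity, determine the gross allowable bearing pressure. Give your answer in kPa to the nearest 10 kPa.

Effective surcharge at the founding depth q = γ·D_f = 17.4 × 2.56 = 44.544 kPa.
q_ult = c·N_c·s_c + q·N_q
     = 103 × 5.14 × 1.3 + 44.544 × 1
     = 688.25 + 44.544 = 732.79 kPa.
q_all = q_ult / FS = 732.79 / 2 = 366.39 kPa.

q_all ≈ 370 kPa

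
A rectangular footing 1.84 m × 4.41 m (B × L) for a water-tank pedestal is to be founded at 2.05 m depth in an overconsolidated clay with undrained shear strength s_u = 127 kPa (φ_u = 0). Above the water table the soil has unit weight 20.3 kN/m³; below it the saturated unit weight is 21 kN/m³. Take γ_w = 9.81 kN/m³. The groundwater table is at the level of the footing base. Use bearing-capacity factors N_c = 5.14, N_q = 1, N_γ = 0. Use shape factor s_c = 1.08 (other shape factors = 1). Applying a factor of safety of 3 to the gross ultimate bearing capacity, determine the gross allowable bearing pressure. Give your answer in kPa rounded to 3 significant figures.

q = γ·D_f = 20.3 × 2.05 = 41.615 kPa.
c·N_c·s_c = 127 × 5.14 × 1.08 = 705 kPa
q·N_q = 41.615 × 1 = 41.615 kPa
q_ult = 705 + 41.615 = 746.62 kPa.
q_all = q_ult / FS = 746.62 / 3 = 248.87 kPa.

q_all ≈ 249 kPa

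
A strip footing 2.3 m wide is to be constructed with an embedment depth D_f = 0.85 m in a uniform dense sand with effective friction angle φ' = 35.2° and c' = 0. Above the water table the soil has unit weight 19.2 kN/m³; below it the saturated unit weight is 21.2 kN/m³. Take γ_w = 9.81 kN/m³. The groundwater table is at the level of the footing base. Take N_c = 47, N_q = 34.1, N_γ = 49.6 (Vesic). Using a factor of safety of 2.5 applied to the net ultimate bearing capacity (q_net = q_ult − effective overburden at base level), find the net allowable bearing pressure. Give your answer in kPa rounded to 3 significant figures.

Effective surcharge at the founding depth q = γ·D_f = 19.2 × 0.85 = 16.32 kPa.
The water table coincides with the base, so in the self-weight term γ → γ' = 11.39 kN/m³.
q_ult = q·N_q + 0.5·γ·B·N_γ
     = 16.32 × 34.1 + 0.5 × 11.39 × 2.3 × 49.6
     = 556.51 + 649.69 = 1206.2 kPa.
Net ultimate: q_net = 1206.2 − 16.32 = 1189.9 kPa.
q_all(net) = 1189.9 / 2.5 = 475.95 kPa.

q_all(net) ≈ 476 kPa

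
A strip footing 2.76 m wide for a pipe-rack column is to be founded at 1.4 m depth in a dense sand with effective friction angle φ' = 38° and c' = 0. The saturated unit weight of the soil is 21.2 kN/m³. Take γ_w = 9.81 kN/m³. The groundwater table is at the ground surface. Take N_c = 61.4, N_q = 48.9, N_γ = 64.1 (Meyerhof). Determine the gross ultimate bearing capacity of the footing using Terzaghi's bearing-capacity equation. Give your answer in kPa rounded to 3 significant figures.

Water table at ground surface, so effective unit weight γ' = 21.2 − 9.81 = 11.39 kN/m³ is used throughout; overburden q = 11.39 × 1.4 = 15.946 kPa; the same γ' applies in the ½γBN_γ term.
Surcharge term q·N_q = 15.946 × 48.9 = 779.76 kPa; self-weight term 0.5·γ·B·N_γ = 0.5 × 11.39 × 2.76 × 64.1 = 1007.5 kPa.
q_ult = 779.76 + 1007.5 = 1787.3 kPa.

q_ult ≈ 1790 kPa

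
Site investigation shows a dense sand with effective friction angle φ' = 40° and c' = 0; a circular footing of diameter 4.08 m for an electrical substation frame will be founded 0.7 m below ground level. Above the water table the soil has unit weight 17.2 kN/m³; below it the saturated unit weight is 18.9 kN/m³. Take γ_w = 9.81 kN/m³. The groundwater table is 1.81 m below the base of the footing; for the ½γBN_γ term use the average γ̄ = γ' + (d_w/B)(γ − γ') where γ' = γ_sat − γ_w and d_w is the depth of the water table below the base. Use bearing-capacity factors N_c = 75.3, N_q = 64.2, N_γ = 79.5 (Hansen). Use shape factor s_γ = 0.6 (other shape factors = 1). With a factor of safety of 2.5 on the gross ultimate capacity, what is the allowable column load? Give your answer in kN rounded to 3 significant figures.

P_all ≈ 10500 kN

Overburden at base level: q = 17.2 × 0.7 = 12.04 kPa.
The water table is 1.81 m below the base (< B = 4.08 m), so the ½γBN_γ term uses γ̄ = γ' + (d_w/B)(γ − γ') = 9.09 + (1.81/4.08)(17.2 − 9.09) = 12.688 kN/m³.
Surcharge term q·N_q = 12.04 × 64.2 = 772.97 kPa; self-weight term 0.5·γ·B·N_γ·s_γ = 0.5 × 12.688 × 4.08 × 79.5 × 0.6 = 1234.6 kPa.
q_ult = 772.97 + 1234.6 = 2007.6 kPa.
Gross allowable pressure q_all = 2007.6 / 2.5 = 803.04 kPa.
Footing area = 13.0741 m², so allowable column load = 803.04 × 13.0741 = 10499 kN.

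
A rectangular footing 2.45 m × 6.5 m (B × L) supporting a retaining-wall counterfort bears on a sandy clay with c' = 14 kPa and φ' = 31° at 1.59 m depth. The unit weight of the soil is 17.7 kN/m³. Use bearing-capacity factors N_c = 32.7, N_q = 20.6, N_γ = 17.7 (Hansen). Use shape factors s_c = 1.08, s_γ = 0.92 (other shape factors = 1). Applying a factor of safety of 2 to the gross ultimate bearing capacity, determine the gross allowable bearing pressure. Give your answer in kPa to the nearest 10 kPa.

q_all ≈ 710 kPa

q = γ·D_f = 17.7 × 1.59 = 28.143 kPa.
c·N_c·s_c = 14 × 32.7 × 1.08 = 494.42 kPa
q·N_q = 28.143 × 20.6 = 579.75 kPa
0.5·γ·B·N_γ·s_γ = 0.5 × 17.7 × 2.45 × 17.7 × 0.92 = 353.08 kPa
q_ult = 494.42 + 579.75 + 353.08 = 1427.2 kPa.
q_all = q_ult / FS = 1427.2 / 2 = 713.62 kPa.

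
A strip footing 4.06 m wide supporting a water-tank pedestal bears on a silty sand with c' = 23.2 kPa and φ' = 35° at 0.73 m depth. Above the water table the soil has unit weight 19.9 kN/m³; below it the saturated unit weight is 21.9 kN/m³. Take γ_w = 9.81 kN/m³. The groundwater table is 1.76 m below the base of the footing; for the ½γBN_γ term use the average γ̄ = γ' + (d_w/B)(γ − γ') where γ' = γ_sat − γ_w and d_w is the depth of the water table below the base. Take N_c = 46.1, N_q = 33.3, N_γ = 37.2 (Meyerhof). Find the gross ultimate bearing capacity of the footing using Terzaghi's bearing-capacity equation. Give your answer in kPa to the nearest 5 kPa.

Overburden at base level: q = 19.9 × 0.73 = 14.527 kPa.
The water table is 1.76 m below the base (< B = 4.06 m), so the ½γBN_γ term uses γ̄ = γ' + (d_w/B)(γ − γ') = 12.09 + (1.76/4.06)(19.9 − 12.09) = 15.476 kN/m³.
Cohesion term c·N_c = 23.2 × 46.1 = 1069.5 kPa; surcharge term q·N_q = 14.527 × 33.3 = 483.75 kPa; self-weight term 0.5·γ·B·N_γ = 0.5 × 15.476 × 4.06 × 37.2 = 1168.7 kPa.
q_ult = 1069.5 + 483.75 + 1168.7 = 2721.9 kPa.

q_ult ≈ 2720 kPa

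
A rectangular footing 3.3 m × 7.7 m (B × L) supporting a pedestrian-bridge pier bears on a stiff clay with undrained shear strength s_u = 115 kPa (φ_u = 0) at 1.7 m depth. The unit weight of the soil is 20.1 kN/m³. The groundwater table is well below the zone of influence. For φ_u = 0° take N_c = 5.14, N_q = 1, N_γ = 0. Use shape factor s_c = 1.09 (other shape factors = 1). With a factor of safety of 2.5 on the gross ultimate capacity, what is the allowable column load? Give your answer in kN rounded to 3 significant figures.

P_all ≈ 6900 kN

Overburden at base level: q = 20.1 × 1.7 = 34.17 kPa.
Cohesion term c·N_c·s_c = 115 × 5.14 × 1.09 = 644.3 kPa; surcharge term q·N_q = 34.17 × 1 = 34.17 kPa.
q_ult = 644.3 + 34.17 = 678.47 kPa.
Gross allowable pressure q_all = 678.47 / 2.5 = 271.39 kPa.
Footing area = 25.41 m², so allowable column load = 271.39 × 25.41 = 6896 kN.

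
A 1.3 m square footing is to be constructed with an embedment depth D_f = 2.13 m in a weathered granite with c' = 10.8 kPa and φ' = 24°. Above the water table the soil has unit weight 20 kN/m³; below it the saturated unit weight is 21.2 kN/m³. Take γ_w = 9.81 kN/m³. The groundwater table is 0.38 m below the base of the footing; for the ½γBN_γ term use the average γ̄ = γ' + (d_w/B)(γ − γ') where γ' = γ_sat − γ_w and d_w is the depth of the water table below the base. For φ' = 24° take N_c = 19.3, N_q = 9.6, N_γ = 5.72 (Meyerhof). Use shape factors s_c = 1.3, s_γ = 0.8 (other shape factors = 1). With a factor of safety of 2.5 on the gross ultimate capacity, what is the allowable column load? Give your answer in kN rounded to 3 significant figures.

Overburden at base level: q = 20 × 2.13 = 42.6 kPa.
The water table is 0.38 m below the base (< B = 1.3 m), so the ½γBN_γ term uses γ̄ = γ' + (d_w/B)(γ − γ') = 11.39 + (0.38/1.3)(20 − 11.39) = 13.907 kN/m³.
Cohesion term c·N_c·s_c = 10.8 × 19.3 × 1.3 = 270.97 kPa; surcharge term q·N_q = 42.6 × 9.6 = 408.96 kPa; self-weight term 0.5·γ·B·N_γ·s_γ = 0.5 × 13.907 × 1.3 × 5.72 × 0.8 = 41.364 kPa.
q_ult = 270.97 + 408.96 + 41.364 = 721.3 kPa.
Gross allowable pressure q_all = 721.3 / 2.5 = 288.52 kPa.
Footing area = 1.69 m², so allowable column load = 288.52 × 1.69 = 487.6 kN.

P_all ≈ 488 kN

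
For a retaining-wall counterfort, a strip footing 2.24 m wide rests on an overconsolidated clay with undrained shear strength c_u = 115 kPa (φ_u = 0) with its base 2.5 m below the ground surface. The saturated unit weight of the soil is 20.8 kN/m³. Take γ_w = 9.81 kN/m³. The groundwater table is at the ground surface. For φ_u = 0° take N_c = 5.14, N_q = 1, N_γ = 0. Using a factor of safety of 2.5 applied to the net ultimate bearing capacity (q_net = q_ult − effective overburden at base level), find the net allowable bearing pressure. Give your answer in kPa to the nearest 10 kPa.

q_all(net) ≈ 240 kPa

γ' = 20.8 − 9.81 = 10.99 kN/m³ (submerged throughout). q = 10.99 × 2.5 = 27.475 kPa.
c·N_c = 115 × 5.14 = 591.1 kPa
q·N_q = 27.475 × 1 = 27.475 kPa
q_ult = 591.1 + 27.475 = 618.57 kPa.
Net ultimate: q_net = 618.57 − 27.475 = 591.1 kPa.
q_all(net) = 591.1 / 2.5 = 236.44 kPa.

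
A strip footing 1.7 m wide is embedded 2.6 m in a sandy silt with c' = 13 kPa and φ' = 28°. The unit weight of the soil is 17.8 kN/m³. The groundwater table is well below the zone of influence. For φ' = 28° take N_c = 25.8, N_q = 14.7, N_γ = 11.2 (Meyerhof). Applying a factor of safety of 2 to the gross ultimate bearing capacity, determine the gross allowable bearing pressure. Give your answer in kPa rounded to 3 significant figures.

q = γ·D_f = 17.8 × 2.6 = 46.28 kPa.
c·N_c = 13 × 25.8 = 335.4 kPa
q·N_q = 46.28 × 14.7 = 680.32 kPa
0.5·γ·B·N_γ = 0.5 × 17.8 × 1.7 × 11.2 = 169.46 kPa
q_ult = 335.4 + 680.32 + 169.46 = 1185.2 kPa.
q_all = q_ult / FS = 1185.2 / 2 = 592.59 kPa.

q_all ≈ 593 kPa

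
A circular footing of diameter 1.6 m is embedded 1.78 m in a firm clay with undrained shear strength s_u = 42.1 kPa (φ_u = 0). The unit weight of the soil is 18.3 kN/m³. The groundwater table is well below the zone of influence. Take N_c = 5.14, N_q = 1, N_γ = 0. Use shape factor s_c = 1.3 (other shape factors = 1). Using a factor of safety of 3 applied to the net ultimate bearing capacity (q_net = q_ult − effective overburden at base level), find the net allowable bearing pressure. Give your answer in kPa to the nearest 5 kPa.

q_all(net) ≈ 95 kPa

q = γ·D_f = 18.3 × 1.78 = 32.574 kPa.
c·N_c·s_c = 42.1 × 5.14 × 1.3 = 281.31 kPa
q·N_q = 32.574 × 1 = 32.574 kPa
q_ult = 281.31 + 32.574 = 313.89 kPa.
Net ultimate: q_net = 313.89 − 32.574 = 281.31 kPa.
q_all(net) = 281.31 / 3 = 93.771 kPa.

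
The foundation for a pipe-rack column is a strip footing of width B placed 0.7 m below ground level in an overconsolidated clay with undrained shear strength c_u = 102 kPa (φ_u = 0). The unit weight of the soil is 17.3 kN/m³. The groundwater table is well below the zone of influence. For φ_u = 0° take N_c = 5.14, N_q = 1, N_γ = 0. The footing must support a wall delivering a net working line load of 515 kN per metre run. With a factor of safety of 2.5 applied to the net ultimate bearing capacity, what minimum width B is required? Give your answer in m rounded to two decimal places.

B = 2.46 m

q = γ·D_f = 17.3 × 0.7 = 12.11 kPa.
c·N_c = 102 × 5.14 = 524.28 kPa
q·N_q = 12.11 × 1 = 12.11 kPa
q_ult = 524.28 + 12.11 = 536.39 kPa.
For φ = 0 the ½γBN_γ term vanishes, so q_ult is independent of B. q_net = 536.39 − 12.11 = 524.28 kPa; q_all(net) = 524.28/2.5 = 209.71 kPa.
Required width B = w / q_all(net) = 515 / 209.71 = 2.456 m.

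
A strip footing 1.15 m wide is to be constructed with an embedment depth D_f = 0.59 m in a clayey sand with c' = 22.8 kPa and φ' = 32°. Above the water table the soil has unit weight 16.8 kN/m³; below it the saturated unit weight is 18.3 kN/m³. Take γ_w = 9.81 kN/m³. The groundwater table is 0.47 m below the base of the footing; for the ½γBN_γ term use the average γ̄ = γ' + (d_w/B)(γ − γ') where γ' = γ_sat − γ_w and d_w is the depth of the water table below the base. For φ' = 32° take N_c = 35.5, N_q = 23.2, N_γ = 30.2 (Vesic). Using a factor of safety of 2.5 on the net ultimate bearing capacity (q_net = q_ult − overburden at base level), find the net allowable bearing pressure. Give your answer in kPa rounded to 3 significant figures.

q = γ·D_f = 16.8 × 0.59 = 9.912 kPa.
γ' = 8.49 kN/m³; averaging over the depth B below the base, γ̄ = γ' + (d_w/B)(γ − γ') = 11.886 kN/m³.
c·N_c = 22.8 × 35.5 = 809.4 kPa
q·N_q = 9.912 × 23.2 = 229.96 kPa
0.5·γ·B·N_γ = 0.5 × 11.886 × 1.15 × 30.2 = 206.4 kPa
q_ult = 809.4 + 229.96 + 206.4 = 1245.8 kPa.
q_net = 1245.8 − 9.912 = 1235.9 kPa.
q_all(net) = 1235.9 / 2.5 = 494.34 kPa.

q_all(net) ≈ 494 kPa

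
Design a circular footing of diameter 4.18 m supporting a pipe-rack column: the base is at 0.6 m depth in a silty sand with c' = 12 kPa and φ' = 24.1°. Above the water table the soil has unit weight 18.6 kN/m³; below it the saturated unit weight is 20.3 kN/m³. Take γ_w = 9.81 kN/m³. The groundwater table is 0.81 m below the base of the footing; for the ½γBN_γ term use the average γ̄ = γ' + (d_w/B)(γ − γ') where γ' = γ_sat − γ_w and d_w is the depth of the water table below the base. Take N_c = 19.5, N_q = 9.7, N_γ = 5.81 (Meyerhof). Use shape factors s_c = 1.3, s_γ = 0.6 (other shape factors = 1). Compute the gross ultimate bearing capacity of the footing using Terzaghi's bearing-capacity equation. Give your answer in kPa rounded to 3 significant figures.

q_ult ≈ 500 kPa

q = γ·D_f = 18.6 × 0.6 = 11.16 kPa.
γ' = 10.49 kN/m³; averaging over the depth B below the base, γ̄ = γ' + (d_w/B)(γ − γ') = 12.062 kN/m³.
c·N_c·s_c = 12 × 19.5 × 1.3 = 304.2 kPa
q·N_q = 11.16 × 9.7 = 108.25 kPa
0.5·γ·B·N_γ·s_γ = 0.5 × 12.062 × 4.18 × 5.81 × 0.6 = 87.877 kPa
q_ult = 304.2 + 108.25 + 87.877 = 500.33 kPa.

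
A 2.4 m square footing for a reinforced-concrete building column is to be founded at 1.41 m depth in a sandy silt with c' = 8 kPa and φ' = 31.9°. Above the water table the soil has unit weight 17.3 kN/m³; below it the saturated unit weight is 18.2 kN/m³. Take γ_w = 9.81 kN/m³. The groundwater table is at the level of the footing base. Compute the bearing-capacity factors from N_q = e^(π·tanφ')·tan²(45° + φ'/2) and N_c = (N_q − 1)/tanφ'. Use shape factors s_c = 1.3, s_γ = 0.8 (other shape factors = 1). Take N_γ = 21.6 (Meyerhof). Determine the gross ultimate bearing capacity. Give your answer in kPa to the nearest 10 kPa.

q_ult ≈ 1100 kPa

tan31.9° = 0.6224, so N_q = e^(π×0.6224)·tan²(60.95°) = 7.067 × 3.241 = 22.91.
N_c = (22.91 − 1)/tan31.9° = 35.19.
Overburden at base level: q = 17.3 × 1.41 = 24.393 kPa.
Below the base the soil is submerged, so the ½γBN_γ term uses γ' = 18.2 − 9.81 = 8.39 kN/m³.
Cohesion term c·N_c·s_c = 8 × 35.194 × 1.3 = 366.02 kPa; surcharge term q·N_q = 24.393 × 22.907 = 558.76 kPa; self-weight term 0.5·γ·B·N_γ·s_γ = 0.5 × 8.39 × 2.4 × 21.6 × 0.8 = 173.98 kPa.
q_ult = 366.02 + 558.76 + 173.98 = 1098.8 kPa.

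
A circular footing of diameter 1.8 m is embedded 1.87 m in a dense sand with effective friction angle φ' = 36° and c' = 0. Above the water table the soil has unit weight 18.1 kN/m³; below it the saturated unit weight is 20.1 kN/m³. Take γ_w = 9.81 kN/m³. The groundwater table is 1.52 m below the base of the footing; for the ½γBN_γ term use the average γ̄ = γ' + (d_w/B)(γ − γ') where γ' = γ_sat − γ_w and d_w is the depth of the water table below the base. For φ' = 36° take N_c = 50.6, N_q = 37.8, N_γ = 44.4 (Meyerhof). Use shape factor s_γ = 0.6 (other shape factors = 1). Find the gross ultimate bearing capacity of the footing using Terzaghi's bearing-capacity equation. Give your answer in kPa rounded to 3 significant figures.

Effective surcharge at the founding depth q = γ·D_f = 18.1 × 1.87 = 33.847 kPa.
With d_w = 1.52 m < B, γ̄ = 10.29 + (1.52/1.8) × (18.1 − 10.29) = 16.885 kN/m³.
q_ult = q·N_q + 0.5·γ·B·N_γ·s_γ
     = 33.847 × 37.8 + 0.5 × 16.885 × 1.8 × 44.4 × 0.6
     = 1279.4 + 404.84 = 1684.3 kPa.

q_ult ≈ 1680 kPa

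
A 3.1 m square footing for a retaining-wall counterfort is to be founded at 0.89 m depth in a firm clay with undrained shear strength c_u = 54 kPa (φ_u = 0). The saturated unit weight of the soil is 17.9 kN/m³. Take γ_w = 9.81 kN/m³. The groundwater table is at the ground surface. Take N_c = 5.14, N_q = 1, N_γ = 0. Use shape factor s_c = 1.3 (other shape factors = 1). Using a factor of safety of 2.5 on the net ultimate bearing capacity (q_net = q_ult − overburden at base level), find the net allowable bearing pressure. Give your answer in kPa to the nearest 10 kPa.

Water table at ground surface, so effective unit weight γ' = 17.9 − 9.81 = 8.09 kN/m³ is used throughout; overburden q = 8.09 × 0.89 = 7.2001 kPa.
Cohesion term c·N_c·s_c = 54 × 5.14 × 1.3 = 360.83 kPa; surcharge term q·N_q = 7.2001 × 1 = 7.2001 kPa.
q_ult = 360.83 + 7.2001 = 368.03 kPa.
q_net = 368.03 − 7.2001 = 360.83 kPa.
q_all(net) = 360.83 / 2.5 = 144.33 kPa.

q_all(net) ≈ 140 kPa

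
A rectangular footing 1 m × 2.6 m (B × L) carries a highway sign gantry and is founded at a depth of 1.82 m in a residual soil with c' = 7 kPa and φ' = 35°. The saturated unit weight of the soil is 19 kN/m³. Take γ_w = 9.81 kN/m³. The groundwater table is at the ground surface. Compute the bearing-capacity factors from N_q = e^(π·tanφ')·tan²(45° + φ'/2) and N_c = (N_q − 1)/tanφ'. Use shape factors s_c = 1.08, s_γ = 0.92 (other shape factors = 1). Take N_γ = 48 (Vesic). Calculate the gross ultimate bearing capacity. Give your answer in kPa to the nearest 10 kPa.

q_ult ≈ 1110 kPa

tan35° = 0.7002, so N_q = e^(π×0.7002)·tan²(62.5°) = 9.023 × 3.69 = 33.3.
N_c = (33.3 − 1)/tan35° = 46.12.
With the water table at the surface the whole profile is submerged: γ' = 19 − 9.81 = 9.19 kN/m³, so q = γ'·D_f = 16.726 kPa; the same γ' applies in the ½γBN_γ term.
q_ult = c·N_c·s_c + q·N_q + 0.5·γ·B·N_γ·s_γ
     = 7 × 46.124 × 1.08 + 16.726 × 33.296 + 0.5 × 9.19 × 1 × 48 × 0.92
     = 348.69 + 556.9 + 202.92 = 1108.5 kPa.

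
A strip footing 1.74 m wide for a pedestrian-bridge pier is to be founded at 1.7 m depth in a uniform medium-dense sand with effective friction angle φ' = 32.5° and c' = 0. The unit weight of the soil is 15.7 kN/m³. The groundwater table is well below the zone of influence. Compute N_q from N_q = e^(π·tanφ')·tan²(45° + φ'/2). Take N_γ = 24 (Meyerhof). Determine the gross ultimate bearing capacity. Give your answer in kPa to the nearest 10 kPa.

q_ult ≈ 980 kPa

tan32.5° = 0.6371, so N_q = e^(π×0.6371)·tan²(61.25°) = 7.4 × 3.322 = 24.58.
Overburden at base level: q = 15.7 × 1.7 = 26.69 kPa.
Surcharge term q·N_q = 26.69 × 24.585 = 656.16 kPa; self-weight term 0.5·γ·B·N_γ = 0.5 × 15.7 × 1.74 × 24 = 327.82 kPa.
q_ult = 656.16 + 327.82 = 983.98 kPa.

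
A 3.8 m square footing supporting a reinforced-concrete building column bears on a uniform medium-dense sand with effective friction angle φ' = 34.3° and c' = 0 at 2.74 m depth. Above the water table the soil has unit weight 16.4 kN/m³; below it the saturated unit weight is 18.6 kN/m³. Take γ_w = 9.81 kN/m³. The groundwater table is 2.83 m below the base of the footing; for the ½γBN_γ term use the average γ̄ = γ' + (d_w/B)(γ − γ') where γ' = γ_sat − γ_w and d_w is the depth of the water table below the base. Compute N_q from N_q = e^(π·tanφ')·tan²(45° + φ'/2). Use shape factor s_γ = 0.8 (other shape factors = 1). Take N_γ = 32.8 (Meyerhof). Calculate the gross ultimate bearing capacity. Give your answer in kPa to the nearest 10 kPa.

tan34.3° = 0.6822, so N_q = e^(π×0.6822)·tan²(62.15°) = 8.525 × 3.582 = 30.54.
Overburden at base level: q = 16.4 × 2.74 = 44.936 kPa.
The water table is 2.83 m below the base (< B = 3.8 m), so the ½γBN_γ term uses γ̄ = γ' + (d_w/B)(γ − γ') = 8.79 + (2.83/3.8)(16.4 − 8.79) = 14.457 kN/m³.
Surcharge term q·N_q = 44.936 × 30.539 = 1372.3 kPa; self-weight term 0.5·γ·B·N_γ·s_γ = 0.5 × 14.457 × 3.8 × 32.8 × 0.8 = 720.79 kPa.
q_ult = 1372.3 + 720.79 = 2093.1 kPa.

q_ult ≈ 2090 kPa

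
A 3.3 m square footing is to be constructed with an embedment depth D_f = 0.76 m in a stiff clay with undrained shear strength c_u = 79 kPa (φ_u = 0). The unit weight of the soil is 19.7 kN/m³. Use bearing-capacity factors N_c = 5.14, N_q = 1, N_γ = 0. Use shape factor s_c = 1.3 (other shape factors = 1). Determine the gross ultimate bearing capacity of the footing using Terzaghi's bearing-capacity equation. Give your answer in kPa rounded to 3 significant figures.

q_ult ≈ 543 kPa

Effective surcharge at the founding depth q = γ·D_f = 19.7 × 0.76 = 14.972 kPa.
q_ult = c·N_c·s_c + q·N_q
     = 79 × 5.14 × 1.3 + 14.972 × 1
     = 527.88 + 14.972 = 542.85 kPa.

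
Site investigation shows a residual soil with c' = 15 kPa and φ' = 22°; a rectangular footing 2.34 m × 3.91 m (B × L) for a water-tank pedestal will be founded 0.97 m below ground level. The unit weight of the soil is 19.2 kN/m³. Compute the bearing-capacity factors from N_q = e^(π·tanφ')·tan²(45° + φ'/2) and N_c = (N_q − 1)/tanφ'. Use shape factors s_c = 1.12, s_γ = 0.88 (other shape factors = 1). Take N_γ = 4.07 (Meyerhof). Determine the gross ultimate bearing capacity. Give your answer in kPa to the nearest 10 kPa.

tan22° = 0.404, so N_q = e^(π×0.404)·tan²(56°) = 3.558 × 2.198 = 7.82.
N_c = (7.82 − 1)/tan22° = 16.88.
q = γ·D_f = 19.2 × 0.97 = 18.624 kPa.
c·N_c·s_c = 15 × 16.883 × 1.12 = 283.63 kPa
q·N_q = 18.624 × 7.8211 = 145.66 kPa
0.5·γ·B·N_γ·s_γ = 0.5 × 19.2 × 2.34 × 4.07 × 0.88 = 80.457 kPa
q_ult = 283.63 + 145.66 + 80.457 = 509.75 kPa.

q_ult ≈ 510 kPa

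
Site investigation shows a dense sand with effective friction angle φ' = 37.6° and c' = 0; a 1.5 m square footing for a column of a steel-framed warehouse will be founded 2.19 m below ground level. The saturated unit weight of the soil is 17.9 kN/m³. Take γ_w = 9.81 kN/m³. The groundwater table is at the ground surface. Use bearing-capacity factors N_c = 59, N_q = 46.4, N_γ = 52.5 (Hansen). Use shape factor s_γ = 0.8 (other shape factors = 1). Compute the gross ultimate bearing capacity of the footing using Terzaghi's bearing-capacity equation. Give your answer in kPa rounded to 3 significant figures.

γ' = 17.9 − 9.81 = 8.09 kN/m³ (submerged throughout). q = 8.09 × 2.19 = 17.717 kPa; the same γ' applies in the ½γBN_γ term.
q·N_q = 17.717 × 46.4 = 822.07 kPa
0.5·γ·B·N_γ·s_γ = 0.5 × 8.09 × 1.5 × 52.5 × 0.8 = 254.83 kPa
q_ult = 822.07 + 254.83 = 1076.9 kPa.

q_ult ≈ 1080 kPa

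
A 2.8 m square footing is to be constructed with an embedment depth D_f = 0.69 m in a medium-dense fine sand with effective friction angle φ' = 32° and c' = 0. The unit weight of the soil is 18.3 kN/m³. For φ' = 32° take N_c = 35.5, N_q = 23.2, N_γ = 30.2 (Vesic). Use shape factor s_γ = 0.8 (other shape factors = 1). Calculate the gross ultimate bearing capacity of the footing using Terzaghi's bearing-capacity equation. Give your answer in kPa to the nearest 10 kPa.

q_ult ≈ 910 kPa

Overburden at base level: q = 18.3 × 0.69 = 12.627 kPa.
Surcharge term q·N_q = 12.627 × 23.2 = 292.95 kPa; self-weight term 0.5·γ·B·N_γ·s_γ = 0.5 × 18.3 × 2.8 × 30.2 × 0.8 = 618.98 kPa.
q_ult = 292.95 + 618.98 = 911.93 kPa.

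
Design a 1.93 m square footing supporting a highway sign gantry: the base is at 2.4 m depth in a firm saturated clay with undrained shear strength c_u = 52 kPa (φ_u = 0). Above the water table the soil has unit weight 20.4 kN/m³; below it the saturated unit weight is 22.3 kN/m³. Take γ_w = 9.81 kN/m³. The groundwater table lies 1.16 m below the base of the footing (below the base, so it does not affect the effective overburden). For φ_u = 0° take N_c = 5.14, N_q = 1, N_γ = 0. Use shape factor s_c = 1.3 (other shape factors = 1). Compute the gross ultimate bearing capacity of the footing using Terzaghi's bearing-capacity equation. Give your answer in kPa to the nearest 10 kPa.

q_ult ≈ 400 kPa

Effective surcharge at the founding depth q = γ·D_f = 20.4 × 2.4 = 48.96 kPa.
q_ult = c·N_c·s_c + q·N_q
     = 52 × 5.14 × 1.3 + 48.96 × 1
     = 347.46 + 48.96 = 396.42 kPa.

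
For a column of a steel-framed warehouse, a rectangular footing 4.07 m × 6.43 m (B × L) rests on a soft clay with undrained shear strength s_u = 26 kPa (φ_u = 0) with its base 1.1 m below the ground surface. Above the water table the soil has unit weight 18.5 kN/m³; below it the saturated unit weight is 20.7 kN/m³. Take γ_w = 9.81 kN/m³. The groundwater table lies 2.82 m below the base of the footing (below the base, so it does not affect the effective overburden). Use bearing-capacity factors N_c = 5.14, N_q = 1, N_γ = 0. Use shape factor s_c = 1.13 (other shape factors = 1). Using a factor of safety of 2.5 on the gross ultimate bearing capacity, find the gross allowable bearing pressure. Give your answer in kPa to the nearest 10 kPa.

Effective surcharge at the founding depth q = γ·D_f = 18.5 × 1.1 = 20.35 kPa.
q_ult = c·N_c·s_c + q·N_q
     = 26 × 5.14 × 1.13 + 20.35 × 1
     = 151.01 + 20.35 = 171.36 kPa.
q_all = 171.36 / 2.5 = 68.545 kPa.

q_all ≈ 70 kPa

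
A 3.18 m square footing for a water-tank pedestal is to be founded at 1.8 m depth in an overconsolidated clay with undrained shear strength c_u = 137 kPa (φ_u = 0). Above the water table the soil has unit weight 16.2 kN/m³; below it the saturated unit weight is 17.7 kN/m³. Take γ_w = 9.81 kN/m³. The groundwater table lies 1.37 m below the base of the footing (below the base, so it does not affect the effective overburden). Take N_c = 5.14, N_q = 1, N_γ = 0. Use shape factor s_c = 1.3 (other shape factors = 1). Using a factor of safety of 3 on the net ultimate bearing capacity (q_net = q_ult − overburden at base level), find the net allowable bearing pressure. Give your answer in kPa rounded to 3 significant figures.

Effective surcharge at the founding depth q = γ·D_f = 16.2 × 1.8 = 29.16 kPa.
q_ult = c·N_c·s_c + q·N_q
     = 137 × 5.14 × 1.3 + 29.16 × 1
     = 915.43 + 29.16 = 944.59 kPa.
q_net = 944.59 − 29.16 = 915.43 kPa.
q_all(net) = 915.43 / 3 = 305.14 kPa.

q_all(net) ≈ 305 kPa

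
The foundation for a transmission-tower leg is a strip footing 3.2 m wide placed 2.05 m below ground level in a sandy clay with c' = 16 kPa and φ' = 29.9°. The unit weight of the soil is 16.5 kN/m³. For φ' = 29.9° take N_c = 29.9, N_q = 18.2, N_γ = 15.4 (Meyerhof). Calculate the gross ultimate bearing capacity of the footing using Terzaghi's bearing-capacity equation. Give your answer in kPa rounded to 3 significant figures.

q_ult ≈ 1500 kPa

Effective surcharge at the founding depth q = γ·D_f = 16.5 × 2.05 = 33.825 kPa.
q_ult = c·N_c + q·N_q + 0.5·γ·B·N_γ
     = 16 × 29.9 + 33.825 × 18.2 + 0.5 × 16.5 × 3.2 × 15.4
     = 478.4 + 615.61 + 406.56 = 1500.6 kPa.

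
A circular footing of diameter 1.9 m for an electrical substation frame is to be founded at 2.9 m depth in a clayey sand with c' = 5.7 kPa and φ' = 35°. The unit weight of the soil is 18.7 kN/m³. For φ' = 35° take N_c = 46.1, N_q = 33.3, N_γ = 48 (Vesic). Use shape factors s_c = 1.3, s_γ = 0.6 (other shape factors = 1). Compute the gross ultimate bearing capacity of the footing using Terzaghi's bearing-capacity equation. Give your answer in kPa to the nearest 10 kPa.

Overburden at base level: q = 18.7 × 2.9 = 54.23 kPa.
Cohesion term c·N_c·s_c = 5.7 × 46.1 × 1.3 = 341.6 kPa; surcharge term q·N_q = 54.23 × 33.3 = 1805.9 kPa; self-weight term 0.5·γ·B·N_γ·s_γ = 0.5 × 18.7 × 1.9 × 48 × 0.6 = 511.63 kPa.
q_ult = 341.6 + 1805.9 + 511.63 = 2659.1 kPa.

q_ult ≈ 2660 kPa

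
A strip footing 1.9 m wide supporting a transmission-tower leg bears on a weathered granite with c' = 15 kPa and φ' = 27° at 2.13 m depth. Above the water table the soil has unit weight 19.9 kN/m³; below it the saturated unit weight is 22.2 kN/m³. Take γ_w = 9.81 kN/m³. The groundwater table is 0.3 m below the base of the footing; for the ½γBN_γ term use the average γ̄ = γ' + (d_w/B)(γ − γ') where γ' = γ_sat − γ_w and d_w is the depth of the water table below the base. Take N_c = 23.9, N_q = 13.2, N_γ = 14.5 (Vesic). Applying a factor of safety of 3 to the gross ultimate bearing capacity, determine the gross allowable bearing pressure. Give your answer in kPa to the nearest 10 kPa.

q_all ≈ 370 kPa

q = γ·D_f = 19.9 × 2.13 = 42.387 kPa.
γ' = 12.39 kN/m³; averaging over the depth B below the base, γ̄ = γ' + (d_w/B)(γ − γ') = 13.576 kN/m³.
c·N_c = 15 × 23.9 = 358.5 kPa
q·N_q = 42.387 × 13.2 = 559.51 kPa
0.5·γ·B·N_γ = 0.5 × 13.576 × 1.9 × 14.5 = 187.01 kPa
q_ult = 358.5 + 559.51 + 187.01 = 1105 kPa.
q_all = q_ult / FS = 1105 / 3 = 368.34 kPa.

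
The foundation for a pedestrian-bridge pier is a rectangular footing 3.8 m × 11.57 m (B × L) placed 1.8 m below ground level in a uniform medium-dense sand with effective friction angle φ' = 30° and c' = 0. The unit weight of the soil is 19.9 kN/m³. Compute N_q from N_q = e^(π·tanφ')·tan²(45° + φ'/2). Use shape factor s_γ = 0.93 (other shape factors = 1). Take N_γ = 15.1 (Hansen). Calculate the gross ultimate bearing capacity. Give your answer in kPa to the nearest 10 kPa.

q_ult ≈ 1190 kPa

tan30° = 0.5774, so N_q = e^(π×0.5774)·tan²(60°) = 6.134 × 3.0 = 18.4.
Effective surcharge at the founding depth q = γ·D_f = 19.9 × 1.8 = 35.82 kPa.
q_ult = q·N_q + 0.5·γ·B·N_γ·s_γ
     = 35.82 × 18.401 + 0.5 × 19.9 × 3.8 × 15.1 × 0.93
     = 659.13 + 530.97 = 1190.1 kPa.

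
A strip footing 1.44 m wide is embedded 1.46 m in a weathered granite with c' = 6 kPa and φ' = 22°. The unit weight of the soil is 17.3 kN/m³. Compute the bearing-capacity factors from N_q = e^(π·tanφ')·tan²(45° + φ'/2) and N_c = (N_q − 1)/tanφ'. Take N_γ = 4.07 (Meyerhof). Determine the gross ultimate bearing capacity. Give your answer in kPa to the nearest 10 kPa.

q_ult ≈ 350 kPa

tan22° = 0.404, so N_q = e^(π×0.404)·tan²(56°) = 3.558 × 2.198 = 7.82.
N_c = (7.82 − 1)/tan22° = 16.88.
q = γ·D_f = 17.3 × 1.46 = 25.258 kPa.
c·N_c = 6 × 16.883 = 101.3 kPa
q·N_q = 25.258 × 7.8211 = 197.55 kPa
0.5·γ·B·N_γ = 0.5 × 17.3 × 1.44 × 4.07 = 50.696 kPa
q_ult = 101.3 + 197.55 + 50.696 = 349.54 kPa.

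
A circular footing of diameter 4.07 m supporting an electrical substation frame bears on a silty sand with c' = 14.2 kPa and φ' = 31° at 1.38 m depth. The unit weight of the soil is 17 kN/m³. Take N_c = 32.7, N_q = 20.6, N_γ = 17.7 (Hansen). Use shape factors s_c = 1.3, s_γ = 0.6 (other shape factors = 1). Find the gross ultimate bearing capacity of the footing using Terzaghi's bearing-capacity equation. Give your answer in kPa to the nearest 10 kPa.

q = γ·D_f = 17 × 1.38 = 23.46 kPa.
c·N_c·s_c = 14.2 × 32.7 × 1.3 = 603.64 kPa
q·N_q = 23.46 × 20.6 = 483.28 kPa
0.5·γ·B·N_γ·s_γ = 0.5 × 17 × 4.07 × 17.7 × 0.6 = 367.4 kPa
q_ult = 603.64 + 483.28 + 367.4 = 1454.3 kPa.

q_ult ≈ 1450 kPa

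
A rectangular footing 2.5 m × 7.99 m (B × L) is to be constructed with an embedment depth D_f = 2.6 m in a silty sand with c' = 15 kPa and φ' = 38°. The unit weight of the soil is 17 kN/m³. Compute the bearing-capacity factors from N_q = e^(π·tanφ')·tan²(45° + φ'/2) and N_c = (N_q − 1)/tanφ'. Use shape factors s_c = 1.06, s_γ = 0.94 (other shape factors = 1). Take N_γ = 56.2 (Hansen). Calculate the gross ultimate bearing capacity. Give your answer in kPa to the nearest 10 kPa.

tan38° = 0.7813, so N_q = e^(π×0.7813)·tan²(64°) = 11.64 × 4.204 = 48.93.
N_c = (48.93 − 1)/tan38° = 61.35.
q = γ·D_f = 17 × 2.6 = 44.2 kPa.
c·N_c·s_c = 15 × 61.352 × 1.06 = 975.49 kPa
q·N_q = 44.2 × 48.933 = 2162.8 kPa
0.5·γ·B·N_γ·s_γ = 0.5 × 17 × 2.5 × 56.2 × 0.94 = 1122.6 kPa
q_ult = 975.49 + 2162.8 + 1122.6 = 4260.9 kPa.

q_ult ≈ 4260 kPa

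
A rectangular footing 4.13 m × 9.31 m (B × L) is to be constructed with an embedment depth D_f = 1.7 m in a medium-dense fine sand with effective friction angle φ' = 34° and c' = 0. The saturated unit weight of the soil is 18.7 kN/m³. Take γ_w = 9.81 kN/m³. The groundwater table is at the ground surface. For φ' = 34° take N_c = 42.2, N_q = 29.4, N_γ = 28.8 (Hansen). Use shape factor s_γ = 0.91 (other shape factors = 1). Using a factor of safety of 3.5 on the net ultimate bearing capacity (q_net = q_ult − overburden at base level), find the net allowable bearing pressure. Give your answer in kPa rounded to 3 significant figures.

q_all(net) ≈ 260 kPa

Water table at ground surface, so effective unit weight γ' = 18.7 − 9.81 = 8.89 kN/m³ is used throughout; overburden q = 8.89 × 1.7 = 15.113 kPa; the same γ' applies in the ½γBN_γ term.
Surcharge term q·N_q = 15.113 × 29.4 = 444.32 kPa; self-weight term 0.5·γ·B·N_γ·s_γ = 0.5 × 8.89 × 4.13 × 28.8 × 0.91 = 481.12 kPa.
q_ult = 444.32 + 481.12 = 925.44 kPa.
q_net = 925.44 − 15.113 = 910.33 kPa.
q_all(net) = 910.33 / 3.5 = 260.09 kPa.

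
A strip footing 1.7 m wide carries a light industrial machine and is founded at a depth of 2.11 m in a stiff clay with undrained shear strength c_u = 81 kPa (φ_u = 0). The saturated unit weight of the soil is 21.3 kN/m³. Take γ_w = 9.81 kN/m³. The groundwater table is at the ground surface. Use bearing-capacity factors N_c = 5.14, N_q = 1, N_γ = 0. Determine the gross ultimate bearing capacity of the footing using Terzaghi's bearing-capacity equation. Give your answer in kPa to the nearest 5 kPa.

With the water table at the surface the whole profile is submerged: γ' = 21.3 − 9.81 = 11.49 kN/m³, so q = γ'·D_f = 24.244 kPa.
q_ult = c·N_c + q·N_q
     = 81 × 5.14 + 24.244 × 1
     = 416.34 + 24.244 = 440.58 kPa.

q_ult ≈ 440 kPa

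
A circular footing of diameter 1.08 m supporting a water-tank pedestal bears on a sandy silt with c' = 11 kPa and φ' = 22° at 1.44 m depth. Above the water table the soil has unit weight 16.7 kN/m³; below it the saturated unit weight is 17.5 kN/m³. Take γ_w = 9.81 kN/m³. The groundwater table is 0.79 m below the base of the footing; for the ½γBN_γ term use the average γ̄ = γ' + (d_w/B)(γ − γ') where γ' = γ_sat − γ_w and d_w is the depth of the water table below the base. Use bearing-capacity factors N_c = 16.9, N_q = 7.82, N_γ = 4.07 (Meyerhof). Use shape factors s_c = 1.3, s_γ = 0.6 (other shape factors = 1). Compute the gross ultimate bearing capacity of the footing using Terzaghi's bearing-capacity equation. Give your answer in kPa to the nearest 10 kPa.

Effective surcharge at the founding depth q = γ·D_f = 16.7 × 1.44 = 24.048 kPa.
With d_w = 0.79 m < B, γ̄ = 7.69 + (0.79/1.08) × (16.7 − 7.69) = 14.281 kN/m³.
q_ult = c·N_c·s_c + q·N_q + 0.5·γ·B·N_γ·s_γ
     = 11 × 16.9 × 1.3 + 24.048 × 7.82 + 0.5 × 14.281 × 1.08 × 4.07 × 0.6
     = 241.67 + 188.06 + 18.832 = 448.56 kPa.

q_ult ≈ 450 kPa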